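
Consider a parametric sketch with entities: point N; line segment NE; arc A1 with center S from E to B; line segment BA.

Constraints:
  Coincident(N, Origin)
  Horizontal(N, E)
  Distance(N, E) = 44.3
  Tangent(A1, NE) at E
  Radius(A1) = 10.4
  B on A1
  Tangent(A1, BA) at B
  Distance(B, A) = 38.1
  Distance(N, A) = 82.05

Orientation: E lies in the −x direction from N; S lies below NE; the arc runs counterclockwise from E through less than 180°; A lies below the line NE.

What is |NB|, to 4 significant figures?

53.43

N is at the origin; NE is horizontal with |NE| = 44.3 and E on the −x side, so E = (-44.30, 0.000). Since A1 is tangent to NE there, SE ⟂ NE, so S = E + (0, -10.4) = (-44.30, -10.40). Since SB ⟂ BA (tangency), |SA| = √(10.4² + 38.1²) = 39.49 regardless of where B sits on A1. So A lies on both circle(N, 82.05) and circle(S, 39.49); the below-NE intersection is A = (-72.92, -37.62). B is the foot of the tangent from A: B = (-53.20, -5.017).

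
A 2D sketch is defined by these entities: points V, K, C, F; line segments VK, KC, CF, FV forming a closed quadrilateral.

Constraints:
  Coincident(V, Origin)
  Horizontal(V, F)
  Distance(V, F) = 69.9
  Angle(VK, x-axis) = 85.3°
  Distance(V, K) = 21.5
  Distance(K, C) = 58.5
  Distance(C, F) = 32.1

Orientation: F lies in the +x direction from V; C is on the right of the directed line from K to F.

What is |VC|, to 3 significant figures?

48.0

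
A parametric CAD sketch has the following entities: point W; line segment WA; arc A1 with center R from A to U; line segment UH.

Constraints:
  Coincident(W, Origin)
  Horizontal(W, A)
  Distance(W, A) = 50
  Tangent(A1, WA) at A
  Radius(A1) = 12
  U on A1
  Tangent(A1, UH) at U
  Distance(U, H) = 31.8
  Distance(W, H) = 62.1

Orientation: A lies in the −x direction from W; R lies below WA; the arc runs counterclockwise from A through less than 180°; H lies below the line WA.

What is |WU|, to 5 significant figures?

62.846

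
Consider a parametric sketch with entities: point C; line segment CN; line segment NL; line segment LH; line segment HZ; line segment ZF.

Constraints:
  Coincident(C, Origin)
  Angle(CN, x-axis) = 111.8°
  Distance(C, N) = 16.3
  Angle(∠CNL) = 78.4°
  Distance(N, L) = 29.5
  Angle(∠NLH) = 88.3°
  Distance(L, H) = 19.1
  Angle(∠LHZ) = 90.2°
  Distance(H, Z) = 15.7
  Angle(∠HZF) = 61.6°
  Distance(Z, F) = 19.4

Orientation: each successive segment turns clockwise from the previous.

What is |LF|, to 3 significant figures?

6.85

∠LHZ = 90.2° gives HZ at -171° from the x-axis; with |HZ| = 15.7, Z = (10.3, -0.907). ∠HZF = 61.6° gives ZF at 70.3° from the x-axis; with |ZF| = 19.4, F = (16.8, 17.4). Then |LF| = |F − L| = 6.85.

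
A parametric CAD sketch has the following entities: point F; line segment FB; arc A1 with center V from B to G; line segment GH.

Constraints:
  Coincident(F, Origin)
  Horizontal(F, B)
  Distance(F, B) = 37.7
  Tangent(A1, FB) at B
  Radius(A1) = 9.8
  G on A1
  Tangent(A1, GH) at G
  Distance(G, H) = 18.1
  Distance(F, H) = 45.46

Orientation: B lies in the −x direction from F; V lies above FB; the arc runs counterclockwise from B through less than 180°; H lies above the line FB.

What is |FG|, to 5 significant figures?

31.185

F is at the origin; FB is horizontal with |FB| = 37.7 and B on the −x side, so B = (-37.700, 0.0000). Since A1 is tangent to FB there, VB ⟂ FB, so V = B + (0, 9.8) = (-37.700, 9.8000). Since VG ⟂ GH (tangency), |VH| = √(9.8² + 18.1²) = 20.583 regardless of where G sits on A1. So H lies on both circle(F, 45.46) and circle(V, 20.583); the above-FB intersection is H = (-34.098, 30.065). G is the foot of the tangent from H: G = (-28.399, 12.886).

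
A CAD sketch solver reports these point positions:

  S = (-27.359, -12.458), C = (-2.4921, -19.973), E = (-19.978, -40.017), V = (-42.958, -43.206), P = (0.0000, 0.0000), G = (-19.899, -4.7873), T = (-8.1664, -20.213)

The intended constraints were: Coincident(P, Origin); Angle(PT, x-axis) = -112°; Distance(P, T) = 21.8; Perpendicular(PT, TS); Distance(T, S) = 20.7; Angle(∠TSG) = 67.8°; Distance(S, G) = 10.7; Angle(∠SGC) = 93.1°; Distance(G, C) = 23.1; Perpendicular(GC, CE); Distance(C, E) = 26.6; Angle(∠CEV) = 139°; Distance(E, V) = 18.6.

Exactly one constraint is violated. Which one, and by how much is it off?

Distance(E, V) = 18.6 — off by 4.60.

P = (0.00, 0.00) ✓; PT at -112.0° ✓; |PT| = 21.80 ✓; ∠(PT, TS) = 90.00° ✓; |TS| = 20.70 ✓; ∠TSG = 67.80° ✓; |SG| = 10.70 ✓; ∠SGC = 93.10° ✓; |GC| = 23.10 ✓; ∠(GC, CE) = 90.00° ✓; |CE| = 26.60 ✓; ∠CEV = 139.0° ✓; |EV| = 23.20 ✗.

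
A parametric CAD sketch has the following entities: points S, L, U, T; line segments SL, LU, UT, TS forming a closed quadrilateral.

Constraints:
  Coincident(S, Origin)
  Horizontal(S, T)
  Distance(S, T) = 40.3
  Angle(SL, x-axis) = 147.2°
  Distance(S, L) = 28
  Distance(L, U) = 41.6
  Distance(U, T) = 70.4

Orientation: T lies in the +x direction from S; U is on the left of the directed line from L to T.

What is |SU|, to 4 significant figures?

53.29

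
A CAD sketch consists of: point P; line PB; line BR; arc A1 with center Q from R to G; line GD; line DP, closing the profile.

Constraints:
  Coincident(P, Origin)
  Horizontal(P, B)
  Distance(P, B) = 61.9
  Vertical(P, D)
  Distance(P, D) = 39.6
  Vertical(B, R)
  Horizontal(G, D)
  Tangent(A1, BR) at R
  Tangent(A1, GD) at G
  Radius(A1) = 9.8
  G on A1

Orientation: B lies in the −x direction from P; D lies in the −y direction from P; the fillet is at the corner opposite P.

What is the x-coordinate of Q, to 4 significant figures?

-52.10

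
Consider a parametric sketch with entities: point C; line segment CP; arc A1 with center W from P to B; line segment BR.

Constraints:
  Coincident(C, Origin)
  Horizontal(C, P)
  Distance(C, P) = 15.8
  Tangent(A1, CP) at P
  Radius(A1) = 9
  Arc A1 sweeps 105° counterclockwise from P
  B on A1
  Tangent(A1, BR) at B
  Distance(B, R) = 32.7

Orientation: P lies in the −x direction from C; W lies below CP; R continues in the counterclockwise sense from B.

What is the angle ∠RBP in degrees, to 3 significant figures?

128°

C is at the origin; CP is horizontal with |CP| = 15.8 and P on the −x side, so P = (-15.8, 0.00). The tangent condition forces WP to be normal to CP, so W = P + (0, -9) = (-15.8, -9.00). On A1, P sits at bearing 90° from W; a 105° counterclockwise sweep puts B at bearing 195°, so B = W + 9.0·(cos 195°, sin 195°) = (-24.5, -11.3). The tangent condition forces WB to be normal to BR, so BR runs along (−sin 195°, cos 195°); with |BR| = 32.7, R = (-16.0, -42.9). Then cos ∠RBP = BR·BP / (|BR||BP|), giving 128°.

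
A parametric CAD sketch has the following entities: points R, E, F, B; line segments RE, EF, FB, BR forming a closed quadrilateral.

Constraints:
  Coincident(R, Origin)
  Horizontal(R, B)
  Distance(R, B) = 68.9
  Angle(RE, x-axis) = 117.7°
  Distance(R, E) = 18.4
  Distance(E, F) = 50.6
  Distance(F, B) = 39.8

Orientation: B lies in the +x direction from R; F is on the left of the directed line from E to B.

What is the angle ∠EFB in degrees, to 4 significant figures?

121.8°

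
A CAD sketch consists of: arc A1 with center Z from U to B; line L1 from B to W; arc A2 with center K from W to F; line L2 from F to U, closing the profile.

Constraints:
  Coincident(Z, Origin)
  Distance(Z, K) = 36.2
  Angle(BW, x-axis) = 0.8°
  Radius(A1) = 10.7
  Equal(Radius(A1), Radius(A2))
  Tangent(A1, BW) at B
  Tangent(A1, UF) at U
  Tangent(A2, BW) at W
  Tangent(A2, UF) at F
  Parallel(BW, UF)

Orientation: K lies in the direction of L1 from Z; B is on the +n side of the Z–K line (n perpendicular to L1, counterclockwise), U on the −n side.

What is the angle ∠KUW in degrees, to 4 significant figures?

14.12°

The slot axis is L1's direction at 0.8°, so u = (cos 0.8°, sin 0.8°) = (0.9999, 0.01396) and n = (−sin 0.8°, cos 0.8°) = (-0.01396, 0.9999). Z is at the origin and K lies 36.2 along u from Z, so K = 36.2·u = (36.20, 0.5054). Tangency of A1 to both parallel lines with radius 10.7 puts B and U at Z ± 10.7·n: B = (-0.1494, 10.70), U = (0.1494, -10.70). Equal radii place W and F the same way about K: W = K + 10.7·n = (36.05, 11.20), F = K − 10.7·n = (36.35, -10.19). Then cos ∠KUW = UK·UW / (|UK||UW|), giving 14.12°.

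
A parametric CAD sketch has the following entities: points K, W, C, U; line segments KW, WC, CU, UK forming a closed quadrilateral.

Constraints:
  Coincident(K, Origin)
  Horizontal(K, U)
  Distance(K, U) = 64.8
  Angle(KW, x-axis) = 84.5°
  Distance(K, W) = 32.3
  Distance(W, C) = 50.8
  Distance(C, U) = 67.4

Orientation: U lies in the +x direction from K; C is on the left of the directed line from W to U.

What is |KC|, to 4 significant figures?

76.82

Checks: K = (0.00, 0.00) ✓; |WC| = 50.80 ✓; |CU| = 67.40 ✓.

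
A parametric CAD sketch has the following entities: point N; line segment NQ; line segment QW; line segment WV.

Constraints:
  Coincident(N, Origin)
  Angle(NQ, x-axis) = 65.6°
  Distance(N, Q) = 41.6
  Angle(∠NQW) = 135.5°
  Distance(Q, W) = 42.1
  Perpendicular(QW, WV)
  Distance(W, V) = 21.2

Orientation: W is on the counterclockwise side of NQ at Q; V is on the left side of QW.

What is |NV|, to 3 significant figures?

72.2

N is at the origin; NQ runs at 65.6° with length 41.6, so Q = 41.6·(cos 65.6°, sin 65.6°) = (17.2, 37.9). ∠NQW = 135.5°, so QW runs at 65.6° + (180° − 135.5°) = 110° from the x-axis; with |QW| = 42.1, W = Q + 42.1·(cos 110°, sin 110°) = (2.72, 77.4). QW is perpendicular to WV; with |WV| = 21.2 on the left of QW, V = W + 21.2·(-0.939, -0.344) = (-17.2, 70.1). Then |NV| = |V − N| = 72.2.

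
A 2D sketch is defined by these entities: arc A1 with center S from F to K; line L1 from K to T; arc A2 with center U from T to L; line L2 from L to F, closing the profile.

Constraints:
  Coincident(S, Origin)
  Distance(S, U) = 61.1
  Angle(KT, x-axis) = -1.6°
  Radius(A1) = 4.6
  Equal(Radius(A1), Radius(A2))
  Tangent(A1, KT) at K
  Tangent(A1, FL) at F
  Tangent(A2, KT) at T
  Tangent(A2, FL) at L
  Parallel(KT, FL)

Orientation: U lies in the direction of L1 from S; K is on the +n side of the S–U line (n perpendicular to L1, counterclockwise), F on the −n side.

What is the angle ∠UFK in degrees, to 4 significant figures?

85.69°

The slot axis is L1's direction at -1.6°, so u = (cos -1.6°, sin -1.6°) = (0.9996, -0.02792) and n = (−sin -1.6°, cos -1.6°) = (0.02792, 0.9996). S is at the origin and U lies 61.1 along u from S, so U = 61.1·u = (61.08, -1.706). Tangency of A1 to both parallel lines with radius 4.6 puts K and F at S ± 4.6·n: K = (0.1284, 4.598), F = (-0.1284, -4.598). Then cos ∠UFK = FU·FK / (|FU||FK|), giving 85.69°.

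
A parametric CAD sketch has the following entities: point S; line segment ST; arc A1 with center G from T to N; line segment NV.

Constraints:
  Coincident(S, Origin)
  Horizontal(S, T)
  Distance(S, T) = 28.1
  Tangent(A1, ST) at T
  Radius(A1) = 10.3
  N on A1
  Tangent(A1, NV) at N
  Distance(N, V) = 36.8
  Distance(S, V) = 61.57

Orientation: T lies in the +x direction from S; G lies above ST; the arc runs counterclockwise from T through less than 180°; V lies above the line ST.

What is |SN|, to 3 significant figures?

39.6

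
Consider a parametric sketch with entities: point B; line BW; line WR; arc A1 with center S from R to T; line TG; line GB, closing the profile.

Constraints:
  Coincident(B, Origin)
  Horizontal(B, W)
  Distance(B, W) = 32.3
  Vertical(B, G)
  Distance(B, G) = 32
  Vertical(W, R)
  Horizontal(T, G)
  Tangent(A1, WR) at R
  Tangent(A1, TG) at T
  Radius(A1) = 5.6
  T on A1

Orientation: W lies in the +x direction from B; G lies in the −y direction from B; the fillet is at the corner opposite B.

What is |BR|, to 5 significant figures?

41.716

B is at the origin; B and W share the same y with |BW| = 32.3 and W on the +x side, so W = (32.300, 0.0000). B and G share the same x with |BG| = 32.0 and G on the −y side, so G = (0.0000, -32.000). The virtual corner opposite B is at (32.300, -32.000). Since A1 is tangent to WR there, SR ⟂ WR and since A1 is tangent to TG there, ST ⟂ TG, with radius 5.6, so the center S sits 5.6 in from both sides at S = (26.700, -26.400). That places the tangent points at R = (32.300, -26.400) on WR and T = (26.700, -32.000) on TG. Then |BR| = |R − B| = 41.716.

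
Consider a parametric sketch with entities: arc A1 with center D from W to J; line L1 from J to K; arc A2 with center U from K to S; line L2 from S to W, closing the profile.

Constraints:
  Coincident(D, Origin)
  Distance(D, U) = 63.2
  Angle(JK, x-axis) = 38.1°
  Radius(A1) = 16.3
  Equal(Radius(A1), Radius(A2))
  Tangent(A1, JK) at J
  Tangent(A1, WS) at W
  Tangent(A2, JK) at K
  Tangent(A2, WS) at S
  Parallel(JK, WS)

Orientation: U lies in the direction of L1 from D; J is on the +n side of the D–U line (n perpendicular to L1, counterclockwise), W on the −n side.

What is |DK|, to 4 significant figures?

65.27

The slot axis is L1's direction at 38.1°, so u = (cos 38.1°, sin 38.1°) = (0.7869, 0.6170) and n = (−sin 38.1°, cos 38.1°) = (-0.6170, 0.7869). D is at the origin and U lies 63.2 along u from D, so U = 63.2·u = (49.73, 39.00). Tangency of A1 to both parallel lines with radius 16.3 puts J and W at D ± 16.3·n: J = (-10.06, 12.83), W = (10.06, -12.83). Equal radii place K and S the same way about U: K = U + 16.3·n = (39.68, 51.82), S = U − 16.3·n = (59.79, 26.17). Then |DK| = |K − D| = 65.27.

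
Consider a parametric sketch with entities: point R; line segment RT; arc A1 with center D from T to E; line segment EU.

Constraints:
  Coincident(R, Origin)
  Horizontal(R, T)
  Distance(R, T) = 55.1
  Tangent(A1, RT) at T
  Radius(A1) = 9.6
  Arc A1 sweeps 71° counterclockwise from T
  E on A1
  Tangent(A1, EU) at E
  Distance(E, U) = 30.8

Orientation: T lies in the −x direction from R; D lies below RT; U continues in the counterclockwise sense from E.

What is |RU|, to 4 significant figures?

82.30

On A1, T sits at bearing 90° from D; a 71° counterclockwise sweep puts E at bearing 161°, so E = D + 9.6·(cos 161°, sin 161°) = (-64.18, -6.475). A1 meets EU tangentially, so DE is at right angles to EU, so EU runs along (−sin 161°, cos 161°); with |EU| = 30.8, U = (-74.20, -35.60). Then |RU| = |U − R| = 82.30.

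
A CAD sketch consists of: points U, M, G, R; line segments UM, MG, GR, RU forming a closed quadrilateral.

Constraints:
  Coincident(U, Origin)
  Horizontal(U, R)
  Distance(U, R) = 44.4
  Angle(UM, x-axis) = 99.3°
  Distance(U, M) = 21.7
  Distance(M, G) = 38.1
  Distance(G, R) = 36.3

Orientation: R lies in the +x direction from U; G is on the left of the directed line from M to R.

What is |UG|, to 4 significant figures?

47.12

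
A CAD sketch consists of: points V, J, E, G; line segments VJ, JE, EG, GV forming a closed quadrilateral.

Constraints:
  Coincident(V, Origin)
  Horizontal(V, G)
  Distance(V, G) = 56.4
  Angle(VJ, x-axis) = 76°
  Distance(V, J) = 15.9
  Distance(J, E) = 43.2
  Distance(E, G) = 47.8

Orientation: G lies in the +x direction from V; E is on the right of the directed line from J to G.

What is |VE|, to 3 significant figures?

30.6

Checks: |JE| = 43.20 ✓; |EG| = 47.80 ✓.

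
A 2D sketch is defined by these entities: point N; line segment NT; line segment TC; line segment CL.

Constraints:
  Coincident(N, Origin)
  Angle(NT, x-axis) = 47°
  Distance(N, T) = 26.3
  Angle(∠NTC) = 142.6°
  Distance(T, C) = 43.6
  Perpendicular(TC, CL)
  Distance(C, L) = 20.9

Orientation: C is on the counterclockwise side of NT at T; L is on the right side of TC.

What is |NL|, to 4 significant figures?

74.29

N is at the origin; NT runs at 47.0° with length 26.3, so T = 26.3·(cos 47.0°, sin 47.0°) = (17.94, 19.23). ∠NTC = 142.6°, so TC runs at 47.0° + (180° − 142.6°) = 84.40° from the x-axis; with |TC| = 43.6, C = T + 43.6·(cos 84.40°, sin 84.40°) = (22.19, 62.63). The perpendicularity gives CL at right angles to TC; with |CL| = 20.9 on the right of TC, L = C + 20.9·(0.9952, -0.09758) = (42.99, 60.59). Then |NL| = |L − N| = 74.29.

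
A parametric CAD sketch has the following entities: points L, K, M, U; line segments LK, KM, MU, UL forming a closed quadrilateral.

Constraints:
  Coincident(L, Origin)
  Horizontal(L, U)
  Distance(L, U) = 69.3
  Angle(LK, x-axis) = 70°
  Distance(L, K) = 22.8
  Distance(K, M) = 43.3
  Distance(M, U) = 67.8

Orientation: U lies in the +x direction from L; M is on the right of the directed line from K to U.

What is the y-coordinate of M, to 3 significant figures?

-21.8

Checks: |KM| = 43.30 ✓; |MU| = 67.80 ✓.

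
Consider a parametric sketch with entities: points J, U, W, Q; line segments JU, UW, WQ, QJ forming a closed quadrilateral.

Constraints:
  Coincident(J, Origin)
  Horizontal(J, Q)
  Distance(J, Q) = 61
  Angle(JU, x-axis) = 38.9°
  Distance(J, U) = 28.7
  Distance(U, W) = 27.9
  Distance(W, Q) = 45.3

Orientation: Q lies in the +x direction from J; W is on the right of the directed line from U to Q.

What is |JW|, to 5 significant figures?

19.081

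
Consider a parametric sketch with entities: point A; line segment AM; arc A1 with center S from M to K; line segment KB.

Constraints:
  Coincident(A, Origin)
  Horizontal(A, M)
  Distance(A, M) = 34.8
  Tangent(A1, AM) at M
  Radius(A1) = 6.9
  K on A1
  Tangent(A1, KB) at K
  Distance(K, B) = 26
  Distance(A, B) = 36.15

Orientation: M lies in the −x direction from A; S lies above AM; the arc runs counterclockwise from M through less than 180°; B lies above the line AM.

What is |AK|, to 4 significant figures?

28.62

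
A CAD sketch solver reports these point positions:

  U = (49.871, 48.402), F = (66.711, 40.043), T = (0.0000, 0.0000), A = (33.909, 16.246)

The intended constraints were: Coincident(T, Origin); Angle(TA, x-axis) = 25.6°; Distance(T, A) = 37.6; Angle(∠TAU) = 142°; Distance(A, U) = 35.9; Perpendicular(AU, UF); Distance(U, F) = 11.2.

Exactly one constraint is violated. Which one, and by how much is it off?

Distance(U, F) = 11.2 — off by 7.60.

T = (0.00, 0.00) ✓; TA at 25.60° ✓; |TA| = 37.60 ✓; ∠TAU = 142.0° ✓; |AU| = 35.90 ✓; ∠(AU, UF) = 90.00° ✓; |UF| = 18.80 ✗.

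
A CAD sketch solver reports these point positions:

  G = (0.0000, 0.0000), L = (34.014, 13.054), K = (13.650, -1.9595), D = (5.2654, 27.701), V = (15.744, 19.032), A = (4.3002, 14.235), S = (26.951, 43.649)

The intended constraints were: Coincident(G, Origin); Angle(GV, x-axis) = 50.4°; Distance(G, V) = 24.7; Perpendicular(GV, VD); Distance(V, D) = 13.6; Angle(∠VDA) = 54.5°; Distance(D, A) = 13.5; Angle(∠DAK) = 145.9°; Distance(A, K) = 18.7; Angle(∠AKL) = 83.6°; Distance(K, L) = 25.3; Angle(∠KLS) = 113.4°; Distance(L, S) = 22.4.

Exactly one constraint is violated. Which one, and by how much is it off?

Distance(L, S) = 22.4 — off by 9.00.

G = (0.00, 0.00) ✓; GV at 50.40° ✓; |GV| = 24.70 ✓; ∠(GV, VD) = 90.00° ✓; |VD| = 13.60 ✓; ∠VDA = 54.50° ✓; |DA| = 13.50 ✓; ∠DAK = 145.9° ✓; |AK| = 18.70 ✓; ∠AKL = 83.60° ✓; |KL| = 25.30 ✓; ∠KLS = 113.4° ✓; |LS| = 31.40 ✗.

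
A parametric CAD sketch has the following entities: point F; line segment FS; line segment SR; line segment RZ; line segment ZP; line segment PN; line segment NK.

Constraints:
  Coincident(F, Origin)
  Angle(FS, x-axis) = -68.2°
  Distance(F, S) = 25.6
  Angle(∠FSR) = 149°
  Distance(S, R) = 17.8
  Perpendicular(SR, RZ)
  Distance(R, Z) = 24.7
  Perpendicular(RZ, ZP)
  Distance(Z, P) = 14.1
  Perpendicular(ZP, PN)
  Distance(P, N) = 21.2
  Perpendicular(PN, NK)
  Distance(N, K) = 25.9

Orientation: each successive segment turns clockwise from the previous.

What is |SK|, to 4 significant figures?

29.81

F is at the origin; FS runs at -68.2° with length 25.6, so S = (9.507, -23.77). ∠FSR = 149.0° gives SR at -99.20° from the x-axis; with |SR| = 17.8, R = (6.661, -41.34). SR ⟂ RZ, so RZ runs at 170.8°; with |RZ| = 24.7, Z = (-17.72, -37.39). RZ is perpendicular to ZP, so ZP runs at 80.80°; with |ZP| = 14.1, P = (-15.47, -23.47). ZP is perpendicular to PN, so PN runs at -9.200°; with |PN| = 21.2, N = (5.460, -26.86). PN ⟂ NK, so NK runs at -99.20°; with |NK| = 25.9, K = (1.320, -52.43). Then |SK| = |K − S| = 29.81.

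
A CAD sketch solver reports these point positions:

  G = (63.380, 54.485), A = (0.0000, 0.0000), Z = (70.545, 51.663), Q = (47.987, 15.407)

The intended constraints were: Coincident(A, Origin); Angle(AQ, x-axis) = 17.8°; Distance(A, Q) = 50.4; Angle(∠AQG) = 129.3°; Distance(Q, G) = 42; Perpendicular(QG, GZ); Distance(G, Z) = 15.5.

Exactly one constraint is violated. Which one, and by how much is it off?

Distance(G, Z) = 15.5 — off by 7.80.

A = (0.00, 0.00) ✓; AQ at 17.80° ✓; |AQ| = 50.40 ✓; ∠AQG = 129.3° ✓; |QG| = 42.00 ✓; ∠(QG, GZ) = 90.00° ✓; |GZ| = 7.701 ✗.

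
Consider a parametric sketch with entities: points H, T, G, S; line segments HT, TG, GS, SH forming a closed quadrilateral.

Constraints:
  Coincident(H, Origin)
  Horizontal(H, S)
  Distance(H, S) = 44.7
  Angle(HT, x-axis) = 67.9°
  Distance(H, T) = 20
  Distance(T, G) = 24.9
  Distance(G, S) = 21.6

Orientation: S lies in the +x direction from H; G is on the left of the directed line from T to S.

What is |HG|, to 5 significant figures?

36.962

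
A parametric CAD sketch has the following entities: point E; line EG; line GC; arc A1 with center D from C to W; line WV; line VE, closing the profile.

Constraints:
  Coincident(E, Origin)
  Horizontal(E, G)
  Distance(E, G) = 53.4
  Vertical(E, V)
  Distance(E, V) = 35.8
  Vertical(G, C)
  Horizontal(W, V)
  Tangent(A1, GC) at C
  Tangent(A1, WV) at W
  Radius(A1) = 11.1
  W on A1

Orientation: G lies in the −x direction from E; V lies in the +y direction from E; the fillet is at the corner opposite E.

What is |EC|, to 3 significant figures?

58.8

E is at the origin; E and G share the same y with |EG| = 53.4 and G on the −x side, so G = (-53.4, 0.00). EV is vertical with |EV| = 35.8 and V on the +y side, so V = (0.00, 35.8). The virtual corner opposite E is at (-53.4, 35.8). The tangent condition forces DC to be normal to GC and tangency of A1 to WV means the radius DW is perpendicular to WV, with radius 11.1, so the center D sits 11.1 in from both sides at D = (-42.3, 24.7). That places the tangent points at C = (-53.4, 24.7) on GC and W = (-42.3, 35.8) on WV. Then |EC| = |C − E| = 58.8.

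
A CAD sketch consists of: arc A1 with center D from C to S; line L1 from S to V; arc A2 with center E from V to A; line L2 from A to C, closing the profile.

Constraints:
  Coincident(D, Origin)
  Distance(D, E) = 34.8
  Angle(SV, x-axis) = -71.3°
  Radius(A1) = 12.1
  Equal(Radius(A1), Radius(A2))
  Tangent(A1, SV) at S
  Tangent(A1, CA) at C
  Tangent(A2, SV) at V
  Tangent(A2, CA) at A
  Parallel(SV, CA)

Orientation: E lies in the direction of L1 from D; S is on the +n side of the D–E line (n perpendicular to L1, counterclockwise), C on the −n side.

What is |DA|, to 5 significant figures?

36.844

The slot axis is L1's direction at -71.3°, so u = (cos -71.3°, sin -71.3°) = (0.32061, -0.94721) and n = (−sin -71.3°, cos -71.3°) = (0.94721, 0.32061). D is at the origin and E lies 34.8 along u from D, so E = 34.8·u = (11.157, -32.963). Tangency of A1 to both parallel lines with radius 12.1 puts S and C at D ± 12.1·n: S = (11.461, 3.8794), C = (-11.461, -3.8794). Equal radii place V and A the same way about E: V = E + 12.1·n = (22.619, -29.084), A = E − 12.1·n = (-0.30391, -36.842). Then |DA| = |A − D| = 36.844.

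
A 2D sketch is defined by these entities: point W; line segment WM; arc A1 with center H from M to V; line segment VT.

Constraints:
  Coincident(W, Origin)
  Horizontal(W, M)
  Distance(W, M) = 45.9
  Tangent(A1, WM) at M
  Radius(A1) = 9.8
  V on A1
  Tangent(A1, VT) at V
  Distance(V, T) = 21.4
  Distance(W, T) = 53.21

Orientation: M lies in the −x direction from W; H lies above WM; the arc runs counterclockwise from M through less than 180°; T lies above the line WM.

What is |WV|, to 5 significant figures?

38.417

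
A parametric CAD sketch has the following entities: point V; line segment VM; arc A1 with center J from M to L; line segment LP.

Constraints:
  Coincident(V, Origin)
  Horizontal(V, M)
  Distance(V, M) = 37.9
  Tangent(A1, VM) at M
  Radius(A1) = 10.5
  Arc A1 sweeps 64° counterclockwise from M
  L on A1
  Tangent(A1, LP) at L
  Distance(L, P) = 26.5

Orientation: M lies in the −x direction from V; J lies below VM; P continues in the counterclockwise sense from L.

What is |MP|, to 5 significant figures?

36.418

V is at the origin; VM is horizontal with |VM| = 37.9 and M on the −x side, so M = (-37.900, 0.0000). The tangent condition forces JM to be normal to VM, so J = M + (0, -10.5) = (-37.900, -10.500). On A1, M sits at bearing 90° from J; a 64° counterclockwise sweep puts L at bearing 154°, so L = J + 10.5·(cos 154°, sin 154°) = (-47.337, -5.8971). Tangency of A1 to LP means the radius JL is perpendicular to LP, so LP runs along (−sin 154°, cos 154°); with |LP| = 26.5, P = (-58.954, -29.715). Then |MP| = |P − M| = 36.418.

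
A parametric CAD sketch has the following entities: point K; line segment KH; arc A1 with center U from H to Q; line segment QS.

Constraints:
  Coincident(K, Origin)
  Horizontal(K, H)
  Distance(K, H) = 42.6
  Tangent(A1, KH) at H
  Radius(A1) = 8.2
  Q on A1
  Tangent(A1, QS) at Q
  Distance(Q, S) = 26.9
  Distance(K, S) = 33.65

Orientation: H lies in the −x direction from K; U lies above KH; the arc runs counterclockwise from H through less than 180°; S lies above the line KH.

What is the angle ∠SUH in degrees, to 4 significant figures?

130.0°

Checks: |UQ| = 8.200 ✓; ∠(UQ, QS) = 90.00° ✓; |QS| = 26.90 ✓; |KS| = 33.65 ✓.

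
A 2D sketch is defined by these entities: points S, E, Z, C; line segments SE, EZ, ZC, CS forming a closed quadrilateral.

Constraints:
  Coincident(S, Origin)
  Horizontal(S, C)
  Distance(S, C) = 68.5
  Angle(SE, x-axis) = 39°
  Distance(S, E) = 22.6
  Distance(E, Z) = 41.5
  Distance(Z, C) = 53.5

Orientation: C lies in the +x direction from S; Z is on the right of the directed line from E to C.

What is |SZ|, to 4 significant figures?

35.03

S is at the origin; SC is horizontal with |SC| = 68.5 and C in +x, so C = (68.5, 0). SE runs at 39.0° with |SE| = 22.6, so E = (17.56, 14.22). Z is determined by |EZ| = 41.5 and |ZC| = 53.5 together: it lies at the intersection of circle(E, 41.5) and circle(C, 53.5). With |EC| = 52.88, the foot of the radical line on EC is 15.66 from E and the perpendicular offset is √(41.5² − 15.66²) = 38.43. Taking the right-of-EC solution: Z = (22.32, -27.00).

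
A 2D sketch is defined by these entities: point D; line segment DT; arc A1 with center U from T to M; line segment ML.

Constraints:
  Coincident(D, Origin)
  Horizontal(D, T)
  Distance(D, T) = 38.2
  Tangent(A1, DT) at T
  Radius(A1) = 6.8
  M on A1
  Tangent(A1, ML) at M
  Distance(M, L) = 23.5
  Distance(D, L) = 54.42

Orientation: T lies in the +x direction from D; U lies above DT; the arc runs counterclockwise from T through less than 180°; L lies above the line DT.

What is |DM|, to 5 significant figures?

45.500

D is at the origin; D and T share the same y with |DT| = 38.2 and T on the +x side, so T = (38.200, 0.0000). Tangency of A1 to DT means the radius UT is perpendicular to DT, so U = T + (0, 6.8) = (38.200, 6.8000). Since UM ⟂ ML (tangency), |UL| = √(6.8² + 23.5²) = 24.464 regardless of where M sits on A1. So L lies on both circle(D, 54.42) and circle(U, 24.464); the above-DT intersection is L = (45.255, 30.225). M is the foot of the tangent from L: M = (45.000, 6.7261).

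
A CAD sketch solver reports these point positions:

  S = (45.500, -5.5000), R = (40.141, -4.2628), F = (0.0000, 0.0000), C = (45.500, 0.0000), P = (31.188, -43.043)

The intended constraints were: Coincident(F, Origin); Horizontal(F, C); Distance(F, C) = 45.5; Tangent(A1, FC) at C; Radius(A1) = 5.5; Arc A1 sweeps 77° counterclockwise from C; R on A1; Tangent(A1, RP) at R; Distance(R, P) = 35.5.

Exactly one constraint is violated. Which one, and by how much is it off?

Distance(R, P) = 35.5 — off by 4.30.

F = (0.00, 0.00) ✓; F.y = 0.00, C.y = 0.00 ✓; |FC| = 45.50 ✓; ∠(SC, CF) = 90.00° ✓; |SC| = 5.500 ✓; bearing(S→R) − bearing(S→C) = 77.00° ✓; |SR| = 5.500 ✓; ∠(SR, RP) = 90.00° ✓; |RP| = 39.80 ✗.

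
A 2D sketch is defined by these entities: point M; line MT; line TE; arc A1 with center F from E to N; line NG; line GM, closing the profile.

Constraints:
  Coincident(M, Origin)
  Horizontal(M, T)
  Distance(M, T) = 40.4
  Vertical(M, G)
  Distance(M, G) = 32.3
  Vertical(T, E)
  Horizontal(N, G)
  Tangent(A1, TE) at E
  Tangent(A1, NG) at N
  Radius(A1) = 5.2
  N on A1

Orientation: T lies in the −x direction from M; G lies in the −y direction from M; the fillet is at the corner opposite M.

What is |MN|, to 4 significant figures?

47.77

The virtual corner opposite M is at (-40.40, -32.30). The tangent condition forces FE to be normal to TE and A1 meets NG tangentially, so FN is at right angles to NG, with radius 5.2, so the center F sits 5.2 in from both sides at F = (-35.20, -27.10). That places the tangent points at E = (-40.40, -27.10) on TE and N = (-35.20, -32.30) on NG. Then |MN| = |N − M| = 47.77.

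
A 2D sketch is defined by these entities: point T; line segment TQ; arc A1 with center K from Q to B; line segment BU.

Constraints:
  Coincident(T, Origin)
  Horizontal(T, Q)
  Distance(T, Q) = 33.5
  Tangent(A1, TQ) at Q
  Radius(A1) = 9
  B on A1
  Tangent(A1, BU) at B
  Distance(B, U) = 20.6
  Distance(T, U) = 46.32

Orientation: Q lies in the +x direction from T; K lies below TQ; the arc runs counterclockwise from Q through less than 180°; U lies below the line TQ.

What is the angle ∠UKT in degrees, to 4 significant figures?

106.3°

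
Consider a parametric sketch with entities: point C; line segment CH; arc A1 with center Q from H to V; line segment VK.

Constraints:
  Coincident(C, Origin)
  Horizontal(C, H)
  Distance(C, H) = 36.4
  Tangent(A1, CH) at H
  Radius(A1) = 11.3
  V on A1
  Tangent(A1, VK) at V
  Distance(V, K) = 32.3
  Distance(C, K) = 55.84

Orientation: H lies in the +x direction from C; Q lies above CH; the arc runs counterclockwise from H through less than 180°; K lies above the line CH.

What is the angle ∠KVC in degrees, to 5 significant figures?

83.553°

Checks: |QV| = 11.30 ✓; ∠(QV, VK) = 90.00° ✓; |VK| = 32.30 ✓; |CK| = 55.84 ✓.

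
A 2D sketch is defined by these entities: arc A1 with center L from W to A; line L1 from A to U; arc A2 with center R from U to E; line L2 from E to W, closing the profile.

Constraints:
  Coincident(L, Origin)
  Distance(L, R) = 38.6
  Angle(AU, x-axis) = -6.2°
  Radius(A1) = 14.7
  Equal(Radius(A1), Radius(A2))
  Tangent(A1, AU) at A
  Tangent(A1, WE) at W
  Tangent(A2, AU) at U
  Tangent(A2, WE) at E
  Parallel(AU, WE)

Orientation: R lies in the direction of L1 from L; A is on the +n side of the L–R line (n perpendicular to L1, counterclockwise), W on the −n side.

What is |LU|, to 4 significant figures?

41.30

The slot axis is L1's direction at -6.2°, so u = (cos -6.2°, sin -6.2°) = (0.9942, -0.1080) and n = (−sin -6.2°, cos -6.2°) = (0.1080, 0.9942). L is at the origin and R lies 38.6 along u from L, so R = 38.6·u = (38.37, -4.169). Tangency of A1 to both parallel lines with radius 14.7 puts A and W at L ± 14.7·n: A = (1.588, 14.61), W = (-1.588, -14.61). Equal radii place U and E the same way about R: U = R + 14.7·n = (39.96, 10.45), E = R − 14.7·n = (36.79, -18.78). Then |LU| = |U − L| = 41.30.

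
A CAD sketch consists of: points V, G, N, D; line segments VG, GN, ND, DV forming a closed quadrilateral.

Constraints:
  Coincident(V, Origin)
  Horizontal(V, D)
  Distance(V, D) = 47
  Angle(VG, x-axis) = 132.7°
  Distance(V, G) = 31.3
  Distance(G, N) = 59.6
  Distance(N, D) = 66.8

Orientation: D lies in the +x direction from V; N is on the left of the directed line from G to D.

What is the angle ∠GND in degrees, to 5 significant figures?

69.178°

V is at the origin; VD is horizontal with |VD| = 47.0 and D in +x, so D = (47.0, 0). VG runs at 132.7° with |VG| = 31.3, so G = (-21.226, 23.003). N is determined by |GN| = 59.6 and |ND| = 66.8 together: it lies at the intersection of circle(G, 59.6) and circle(D, 66.8). With |GD| = 72.000, the foot of the radical line on GD is 29.680 from G and the perpendicular offset is √(59.6² − 29.680²) = 51.684. Taking the left-of-GD solution: N = (23.410, 62.496).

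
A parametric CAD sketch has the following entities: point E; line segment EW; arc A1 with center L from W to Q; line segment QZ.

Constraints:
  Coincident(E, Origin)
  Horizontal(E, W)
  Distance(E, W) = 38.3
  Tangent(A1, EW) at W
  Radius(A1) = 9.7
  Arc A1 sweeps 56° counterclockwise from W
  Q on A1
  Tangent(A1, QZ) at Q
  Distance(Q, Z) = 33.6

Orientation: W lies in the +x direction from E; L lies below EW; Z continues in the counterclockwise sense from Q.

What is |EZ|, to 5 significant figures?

34.117

E is at the origin; EW is horizontal with |EW| = 38.3 and W on the +x side, so W = (38.300, 0.0000). The tangent condition forces LW to be normal to EW, so L = W + (0, -9.7) = (38.300, -9.7000). On A1, W sits at bearing 90° from L; a 56° counterclockwise sweep puts Q at bearing 146°, so Q = L + 9.7·(cos 146°, sin 146°) = (30.258, -4.2758). Tangency of A1 to QZ means the radius LQ is perpendicular to QZ, so QZ runs along (−sin 146°, cos 146°); with |QZ| = 33.6, Z = (11.469, -32.131). Then |EZ| = |Z − E| = 34.117.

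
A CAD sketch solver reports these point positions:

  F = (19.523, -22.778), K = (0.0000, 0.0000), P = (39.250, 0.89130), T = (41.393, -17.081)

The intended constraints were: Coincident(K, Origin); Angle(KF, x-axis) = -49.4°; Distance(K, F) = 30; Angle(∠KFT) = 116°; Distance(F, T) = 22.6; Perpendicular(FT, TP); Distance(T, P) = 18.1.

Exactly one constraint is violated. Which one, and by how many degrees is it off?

Perpendicular(FT, TP) — off by 7.80°.

K = (0.00, 0.00) ✓; KF at -49.40° ✓; |KF| = 30.00 ✓; ∠KFT = 116.0° ✓; |FT| = 22.60 ✓; ∠(FT, TP) = 82.20° ✗; |TP| = 18.10 ✓.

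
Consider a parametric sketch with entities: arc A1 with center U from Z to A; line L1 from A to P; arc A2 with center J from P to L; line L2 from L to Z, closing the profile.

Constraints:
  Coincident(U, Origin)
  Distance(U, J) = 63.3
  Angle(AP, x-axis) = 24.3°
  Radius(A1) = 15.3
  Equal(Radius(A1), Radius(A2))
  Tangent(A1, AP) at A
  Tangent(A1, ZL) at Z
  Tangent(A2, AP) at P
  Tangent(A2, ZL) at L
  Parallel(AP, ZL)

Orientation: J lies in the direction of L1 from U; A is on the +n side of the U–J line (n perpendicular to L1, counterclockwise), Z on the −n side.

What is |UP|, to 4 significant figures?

65.12

The slot axis is L1's direction at 24.3°, so u = (cos 24.3°, sin 24.3°) = (0.9114, 0.4115) and n = (−sin 24.3°, cos 24.3°) = (-0.4115, 0.9114). U is at the origin and J lies 63.3 along u from U, so J = 63.3·u = (57.69, 26.05). Tangency of A1 to both parallel lines with radius 15.3 puts A and Z at U ± 15.3·n: A = (-6.296, 13.94), Z = (6.296, -13.94). Equal radii place P and L the same way about J: P = J + 15.3·n = (51.40, 39.99), L = J − 15.3·n = (63.99, 12.10). Then |UP| = |P − U| = 65.12.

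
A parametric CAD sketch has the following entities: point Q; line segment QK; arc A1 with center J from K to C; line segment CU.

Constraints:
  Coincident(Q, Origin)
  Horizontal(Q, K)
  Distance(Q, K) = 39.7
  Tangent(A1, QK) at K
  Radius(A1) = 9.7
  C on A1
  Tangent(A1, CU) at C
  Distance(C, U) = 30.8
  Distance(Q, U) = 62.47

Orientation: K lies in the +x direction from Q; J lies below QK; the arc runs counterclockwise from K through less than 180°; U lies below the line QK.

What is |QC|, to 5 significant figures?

34.591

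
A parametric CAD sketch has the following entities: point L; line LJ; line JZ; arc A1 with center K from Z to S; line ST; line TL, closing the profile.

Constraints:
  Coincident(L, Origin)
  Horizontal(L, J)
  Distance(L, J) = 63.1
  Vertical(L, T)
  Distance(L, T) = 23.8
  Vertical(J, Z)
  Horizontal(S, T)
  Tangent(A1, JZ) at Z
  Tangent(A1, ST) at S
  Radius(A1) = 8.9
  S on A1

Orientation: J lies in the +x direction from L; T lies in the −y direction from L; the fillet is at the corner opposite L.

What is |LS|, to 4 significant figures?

59.20

L is at the origin; LJ is horizontal with |LJ| = 63.1 and J on the +x side, so J = (63.10, 0.000). LT is vertical with |LT| = 23.8 and T on the −y side, so T = (0.000, -23.80). The virtual corner opposite L is at (63.10, -23.80). A1 meets JZ tangentially, so KZ is at right angles to JZ and since A1 is tangent to ST there, KS ⟂ ST, with radius 8.9, so the center K sits 8.9 in from both sides at K = (54.20, -14.90). That places the tangent points at Z = (63.10, -14.90) on JZ and S = (54.20, -23.80) on ST. Then |LS| = |S − L| = 59.20.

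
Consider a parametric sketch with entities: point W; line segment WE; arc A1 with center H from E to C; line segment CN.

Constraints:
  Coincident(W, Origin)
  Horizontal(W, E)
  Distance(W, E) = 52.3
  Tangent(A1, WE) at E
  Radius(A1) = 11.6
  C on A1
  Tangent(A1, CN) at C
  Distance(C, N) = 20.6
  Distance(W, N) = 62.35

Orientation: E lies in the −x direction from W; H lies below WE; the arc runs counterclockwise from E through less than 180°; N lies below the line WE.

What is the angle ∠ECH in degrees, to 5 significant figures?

29.272°

W is at the origin; WE is horizontal with |WE| = 52.3 and E on the −x side, so E = (-52.300, 0.0000). A1 meets WE tangentially, so HE is at right angles to WE, so H = E + (0, -11.6) = (-52.300, -11.600). Since HC ⟂ CN (tangency), |HN| = √(11.6² + 20.6²) = 23.641 regardless of where C sits on A1. So N lies on both circle(W, 62.35) and circle(H, 23.641); the below-WE intersection is N = (-51.446, -35.226). C is the foot of the tangent from N: C = (-62.195, -17.653).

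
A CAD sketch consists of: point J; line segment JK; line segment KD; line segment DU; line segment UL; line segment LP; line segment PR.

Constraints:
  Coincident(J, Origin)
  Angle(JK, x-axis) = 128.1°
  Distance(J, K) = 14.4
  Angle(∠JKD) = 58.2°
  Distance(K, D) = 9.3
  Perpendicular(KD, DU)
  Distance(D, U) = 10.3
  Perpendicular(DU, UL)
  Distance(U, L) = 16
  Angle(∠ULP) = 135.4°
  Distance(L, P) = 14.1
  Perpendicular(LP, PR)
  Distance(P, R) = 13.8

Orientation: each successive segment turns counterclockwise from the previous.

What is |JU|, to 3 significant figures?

2.59

∠JKD = 58.2° gives KD at -110° from the x-axis; with |KD| = 9.3, D = (-12.1, 2.60). KD is perpendicular to DU, so DU runs at -20.1°; with |DU| = 10.3, U = (-2.41, -0.941). Then |JU| = |U − J| = 2.59.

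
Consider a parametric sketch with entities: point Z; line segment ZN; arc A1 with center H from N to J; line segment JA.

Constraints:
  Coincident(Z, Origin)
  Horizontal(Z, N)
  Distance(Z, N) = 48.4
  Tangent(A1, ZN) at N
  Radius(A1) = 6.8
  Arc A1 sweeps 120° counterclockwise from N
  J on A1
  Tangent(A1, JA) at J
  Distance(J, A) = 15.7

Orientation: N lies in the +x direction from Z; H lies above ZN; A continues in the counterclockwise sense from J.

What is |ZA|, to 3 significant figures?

52.2

Z is at the origin; Z and N share the same y with |ZN| = 48.4 and N on the +x side, so N = (48.4, 0.00). Since A1 is tangent to ZN there, HN ⟂ ZN, so H = N + (0, 6.8) = (48.4, 6.80). On A1, N sits at bearing -90° from H; a 120° counterclockwise sweep puts J at bearing 30°, so J = H + 6.8·(cos 30°, sin 30°) = (54.3, 10.2). Since A1 is tangent to JA there, HJ ⟂ JA, so JA runs along (−sin 30°, cos 30°); with |JA| = 15.7, A = (46.4, 23.8). Then |ZA| = |A − Z| = 52.2.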